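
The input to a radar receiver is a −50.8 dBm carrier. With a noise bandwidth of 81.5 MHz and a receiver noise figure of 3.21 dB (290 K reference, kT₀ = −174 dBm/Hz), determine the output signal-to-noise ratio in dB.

Noise floor: N = −174 + 10 log₁₀(B) + NF
10 log₁₀(8.15×10⁷) = 79.11 dB
N = −174 + 79.11 + 3.21 = −91.68 dBm
SNR = P_sig − N = −50.8 − (−91.68) = 40.88 dB → 40.9 dB

40.9 dB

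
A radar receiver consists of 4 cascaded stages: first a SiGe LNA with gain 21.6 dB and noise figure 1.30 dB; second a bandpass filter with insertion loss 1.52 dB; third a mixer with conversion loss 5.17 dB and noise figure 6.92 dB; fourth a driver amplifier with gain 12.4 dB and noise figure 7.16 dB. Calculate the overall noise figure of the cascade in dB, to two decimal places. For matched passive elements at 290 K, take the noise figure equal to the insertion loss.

1.84 dB

Convert to linear (a loss of L dB is a gain of −L dB): F_i = 10^(NF_i/10), G_i = 10^(G_i,dB/10)
  Stage 1: F_1 = 10^(1.30/10) = 1.349, G_1 = 10^(21.6/10) = 144.5
  Stage 2: F_2 = 10^(1.52/10) = 1.419, G_2 = 10^(−1.52/10) = 0.7047
  Stage 3: F_3 = 10^(6.92/10) = 4.920, G_3 = 10^(−5.17/10) = 0.3041
  Stage 4: F_4 = 10^(7.16/10) = 5.200, G_4 = 10^(12.4/10) = 17.38
Friis cascade:
  F = 1.349 + (1.419 − 1)/144.5 + (4.920 − 1)/101.9 + (5.200 − 1)/30.97 = 1.526
NF = 10 log₁₀(1.526) = 1.84 dB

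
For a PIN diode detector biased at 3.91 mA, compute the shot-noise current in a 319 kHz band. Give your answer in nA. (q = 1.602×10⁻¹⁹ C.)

20.0 nA

I_n = √(2qI·B)
2qI·B = 2 × 1.602×10⁻¹⁹ × 3.91×10⁻³ × 3.19×10⁵ = 4.00×10⁻¹⁶ A²
I_n = √(4.00×10⁻¹⁶) = 2.00×10⁻⁸ A = 20.0 nA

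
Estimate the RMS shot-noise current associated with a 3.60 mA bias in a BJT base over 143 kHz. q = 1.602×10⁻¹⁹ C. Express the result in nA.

12.8 nA

I_n = √(2qI·B)
2qI·B = 2 × 1.602×10⁻¹⁹ × 3.60×10⁻³ × 1.43×10⁵ = 1.65×10⁻¹⁶ A²
I_n = √(1.65×10⁻¹⁶) = 1.28×10⁻⁸ A = 12.8 nA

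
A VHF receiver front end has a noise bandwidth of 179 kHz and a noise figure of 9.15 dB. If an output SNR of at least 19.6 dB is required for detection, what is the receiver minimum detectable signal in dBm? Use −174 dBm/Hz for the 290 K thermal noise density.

−92.7 dBm

Sensitivity = −174 + 10 log₁₀(B) + NF + SNR_min
= −174 + 52.53 + 9.15 + 19.6
= −92.72 dBm → −92.7 dBm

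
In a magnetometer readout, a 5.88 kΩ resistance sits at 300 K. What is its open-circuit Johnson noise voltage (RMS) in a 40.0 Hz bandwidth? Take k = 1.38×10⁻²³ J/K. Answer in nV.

62.4 nV

V_n = √(4kTRB)
4kTRB = 4 × 1.38×10⁻²³ × 300 × 5.88×10³ × 4.00×10¹ = 3.89×10⁻¹⁵ V²
V_n = √(3.89×10⁻¹⁵) = 6.24×10⁻⁸ V = 62.4 nV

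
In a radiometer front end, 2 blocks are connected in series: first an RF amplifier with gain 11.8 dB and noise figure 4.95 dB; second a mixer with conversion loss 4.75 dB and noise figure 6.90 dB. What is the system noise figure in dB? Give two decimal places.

Convert to linear (a loss of L dB is a gain of −L dB): F_i = 10^(NF_i/10), G_i = 10^(G_i,dB/10)
  Stage 1: F_1 = 10^(4.95/10) = 3.126, G_1 = 10^(11.8/10) = 15.14
  Stage 2: F_2 = 10^(6.90/10) = 4.898, G_2 = 10^(−4.75/10) = 0.3350
Friis cascade:
  F = 3.126 + (4.898 − 1)/15.14 = 3.384
NF = 10 log₁₀(3.384) = 5.29 dB

5.29 dB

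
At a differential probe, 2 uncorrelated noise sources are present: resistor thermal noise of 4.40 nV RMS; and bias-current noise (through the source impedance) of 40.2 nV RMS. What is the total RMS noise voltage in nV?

Uncorrelated sources add in power (mean-square): V_tot = √(ΣV_i²)
V_tot = √[(4.40×10⁻⁹)² + (4.02×10⁻⁸)²] = 4.04×10⁻⁸ V = 40.4 nV

40.4 nV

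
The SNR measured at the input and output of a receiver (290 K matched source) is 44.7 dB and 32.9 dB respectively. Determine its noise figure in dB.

11.8 dB

NF (dB) = SNR_in(dB) − SNR_out(dB) when the source is at T₀
NF = 44.7 − 32.9 = 11.8 dB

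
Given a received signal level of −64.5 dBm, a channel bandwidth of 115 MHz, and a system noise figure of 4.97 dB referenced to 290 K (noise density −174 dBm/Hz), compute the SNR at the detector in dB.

23.9 dB

Noise floor: N = −174 + 10 log₁₀(B) + NF
10 log₁₀(1.15×10⁸) = 80.61 dB
N = −174 + 80.61 + 4.97 = −88.42 dBm
SNR = P_sig − N = −64.5 − (−88.42) = 23.92 dB → 23.9 dB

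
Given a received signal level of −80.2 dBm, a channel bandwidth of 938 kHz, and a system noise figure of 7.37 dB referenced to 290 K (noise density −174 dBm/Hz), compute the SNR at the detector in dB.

26.7 dB

Noise floor: N = −174 + 10 log₁₀(B) + NF
10 log₁₀(9.38×10⁵) = 59.72 dB
N = −174 + 59.72 + 7.37 = −106.91 dBm
SNR = P_sig − N = −80.2 − (−106.91) = 26.71 dB → 26.7 dB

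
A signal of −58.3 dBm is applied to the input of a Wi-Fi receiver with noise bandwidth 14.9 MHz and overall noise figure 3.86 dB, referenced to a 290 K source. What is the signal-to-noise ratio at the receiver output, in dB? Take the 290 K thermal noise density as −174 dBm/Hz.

40.1 dB

Noise floor: N = −174 + 10 log₁₀(B) + NF
10 log₁₀(1.49×10⁷) = 71.73 dB
N = −174 + 71.73 + 3.86 = −98.41 dBm
SNR = P_sig − N = −58.3 − (−98.41) = 40.11 dB → 40.1 dB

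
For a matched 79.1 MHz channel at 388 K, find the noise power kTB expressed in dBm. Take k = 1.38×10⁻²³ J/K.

P_n = kTB = 1.38×10⁻²³ × 388 × 7.91×10⁷ = 4.24×10⁻¹³ W
In dBm: 10 log₁₀(4.24×10⁻¹³ / 10⁻³) = −93.7 dBm

−93.7 dBm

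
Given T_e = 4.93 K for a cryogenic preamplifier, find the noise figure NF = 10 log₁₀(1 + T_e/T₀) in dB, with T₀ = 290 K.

0.073 dB

F = 1 + T_e/T₀ = 1 + 4.93/290 = 1.017
NF = 10 log₁₀(1.017) = 0.073 dB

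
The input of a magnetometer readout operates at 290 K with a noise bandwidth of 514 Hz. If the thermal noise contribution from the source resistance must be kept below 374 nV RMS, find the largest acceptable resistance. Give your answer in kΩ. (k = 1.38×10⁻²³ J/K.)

17.0 kΩ

Johnson–Nyquist: V_n = √(4kTRB) ⇒ R = V_n² / (4kTB)
4kTB = 4 × 1.38×10⁻²³ × 290 × 5.14×10² = 8.23×10⁻¹⁸
R = (3.74×10⁻⁷)² / 8.23×10⁻¹⁸ = 1.70×10⁴ Ω = 17.0 kΩ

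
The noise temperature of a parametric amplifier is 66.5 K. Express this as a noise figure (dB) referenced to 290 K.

0.897 dB

F = 1 + T_e/T₀ = 1 + 66.5/290 = 1.22931
NF = 10 log₁₀(1.22931) = 0.897 dB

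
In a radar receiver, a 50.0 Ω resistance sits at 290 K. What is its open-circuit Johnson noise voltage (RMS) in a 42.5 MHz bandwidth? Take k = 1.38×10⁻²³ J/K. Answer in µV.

5.83 µV

V_n = √(4kTRB)
4kTRB = 4 × 1.38×10⁻²³ × 290 × 5.00×10¹ × 4.25×10⁷ = 3.40×10⁻¹¹ V²
V_n = √(3.40×10⁻¹¹) = 5.83×10⁻⁶ V = 5.83 µV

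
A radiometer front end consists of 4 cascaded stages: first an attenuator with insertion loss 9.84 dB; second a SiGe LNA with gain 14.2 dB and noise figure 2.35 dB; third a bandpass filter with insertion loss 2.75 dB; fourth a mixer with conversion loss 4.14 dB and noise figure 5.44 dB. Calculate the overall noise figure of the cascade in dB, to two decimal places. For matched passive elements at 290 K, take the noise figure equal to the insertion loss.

12.70 dB

Convert to linear (a loss of L dB is a gain of −L dB): F_i = 10^(NF_i/10), G_i = 10^(G_i,dB/10)
  Stage 1: F_1 = 10^(9.84/10) = 9.638, G_1 = 10^(−9.84/10) = 0.1038
  Stage 2: F_2 = 10^(2.35/10) = 1.718, G_2 = 10^(14.2/10) = 26.30
  Stage 3: F_3 = 10^(2.75/10) = 1.884, G_3 = 10^(−2.75/10) = 0.5309
  Stage 4: F_4 = 10^(5.44/10) = 3.499, G_4 = 10^(−4.14/10) = 0.3855
Friis cascade:
  F = 9.638 + (1.718 − 1)/0.1038 + (1.884 − 1)/2.729 + (3.499 − 1)/1.449 = 18.61
NF = 10 log₁₀(18.61) = 12.70 dB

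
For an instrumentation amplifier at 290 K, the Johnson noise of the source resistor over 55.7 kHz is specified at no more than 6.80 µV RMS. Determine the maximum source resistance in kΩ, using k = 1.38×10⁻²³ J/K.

Johnson–Nyquist: V_n = √(4kTRB) ⇒ R = V_n² / (4kTB)
4kTB = 4 × 1.38×10⁻²³ × 290 × 5.57×10⁴ = 8.92×10⁻¹⁶
R = (6.80×10⁻⁶)² / 8.92×10⁻¹⁶ = 5.19×10⁴ Ω = 51.9 kΩ

51.9 kΩ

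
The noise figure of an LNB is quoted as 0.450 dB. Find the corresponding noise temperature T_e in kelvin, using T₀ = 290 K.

F = 10^(0.450/10) = 1.10917
T_e = (F − 1)·T₀ = (1.10917 − 1) × 290 = 31.7 K

31.7 K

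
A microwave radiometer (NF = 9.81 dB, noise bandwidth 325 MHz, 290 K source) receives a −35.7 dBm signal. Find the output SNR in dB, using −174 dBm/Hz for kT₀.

Noise floor: N = −174 + 10 log₁₀(B) + NF
10 log₁₀(3.25×10⁸) = 85.12 dB
N = −174 + 85.12 + 9.81 = −79.07 dBm
SNR = P_sig − N = −35.7 − (−79.07) = 43.37 dB → 43.4 dB

43.4 dB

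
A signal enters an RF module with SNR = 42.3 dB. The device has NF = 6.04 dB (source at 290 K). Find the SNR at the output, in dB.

36.26 dB

By definition F = SNR_in/SNR_out, so in dB: SNR_out = SNR_in − NF
SNR_out = 42.3 − 6.04 = 36.26 dB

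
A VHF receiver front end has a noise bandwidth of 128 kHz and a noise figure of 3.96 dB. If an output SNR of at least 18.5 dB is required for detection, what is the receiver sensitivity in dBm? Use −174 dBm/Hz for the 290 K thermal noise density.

Sensitivity = −174 + 10 log₁₀(B) + NF + SNR_min
= −174 + 51.07 + 3.96 + 18.5
= −100.47 dBm → −100.5 dBm

−100.5 dBm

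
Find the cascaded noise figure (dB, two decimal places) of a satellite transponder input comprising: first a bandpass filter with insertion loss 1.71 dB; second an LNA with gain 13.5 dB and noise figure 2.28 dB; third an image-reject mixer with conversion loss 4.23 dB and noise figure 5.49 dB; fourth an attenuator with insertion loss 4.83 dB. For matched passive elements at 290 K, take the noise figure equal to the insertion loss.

4.82 dB

Convert to linear (a loss of L dB is a gain of −L dB): F_i = 10^(NF_i/10), G_i = 10^(G_i,dB/10)
  Stage 1: F_1 = 10^(1.71/10) = 1.483, G_1 = 10^(−1.71/10) = 0.6745
  Stage 2: F_2 = 10^(2.28/10) = 1.690, G_2 = 10^(13.5/10) = 22.39
  Stage 3: F_3 = 10^(5.49/10) = 3.540, G_3 = 10^(−4.23/10) = 0.3776
  Stage 4: F_4 = 10^(4.83/10) = 3.041, G_4 = 10^(−4.83/10) = 0.3289
Friis cascade:
  F = 1.483 + (1.690 − 1)/0.6745 + (3.540 − 1)/15.10 + (3.041 − 1)/5.702 = 3.032
NF = 10 log₁₀(3.032) = 4.82 dB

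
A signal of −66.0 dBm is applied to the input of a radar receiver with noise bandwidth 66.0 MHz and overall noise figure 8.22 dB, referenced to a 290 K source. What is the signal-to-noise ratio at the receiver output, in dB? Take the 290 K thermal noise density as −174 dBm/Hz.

Noise floor: N = −174 + 10 log₁₀(B) + NF
10 log₁₀(6.60×10⁷) = 78.2 dB
N = −174 + 78.2 + 8.22 = −87.58 dBm
SNR = P_sig − N = −66.0 − (−87.58) = 21.58 dB → 21.6 dB

21.6 dB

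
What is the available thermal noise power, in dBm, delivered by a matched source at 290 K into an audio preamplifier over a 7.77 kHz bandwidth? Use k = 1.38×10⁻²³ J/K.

P_n = kTB = 1.38×10⁻²³ × 290 × 7.77×10³ = 3.11×10⁻¹⁷ W
In dBm: 10 log₁₀(3.11×10⁻¹⁷ / 10⁻³) = −135.1 dBm

−135.1 dBm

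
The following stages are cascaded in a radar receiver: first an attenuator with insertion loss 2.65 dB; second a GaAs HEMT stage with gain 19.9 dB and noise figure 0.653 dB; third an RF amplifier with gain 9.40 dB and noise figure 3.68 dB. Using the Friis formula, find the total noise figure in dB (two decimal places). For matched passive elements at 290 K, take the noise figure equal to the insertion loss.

3.35 dB

Convert to linear (a loss of L dB is a gain of −L dB): F_i = 10^(NF_i/10), G_i = 10^(G_i,dB/10)
  Stage 1: F_1 = 10^(2.65/10) = 1.841, G_1 = 10^(−2.65/10) = 0.5433
  Stage 2: F_2 = 10^(0.653/10) = 1.162, G_2 = 10^(19.9/10) = 97.72
  Stage 3: F_3 = 10^(3.68/10) = 2.333, G_3 = 10^(9.40/10) = 8.710
Friis cascade:
  F = 1.841 + (1.162 − 1)/0.5433 + (2.333 − 1)/53.09 = 2.165
NF = 10 log₁₀(2.165) = 3.35 dB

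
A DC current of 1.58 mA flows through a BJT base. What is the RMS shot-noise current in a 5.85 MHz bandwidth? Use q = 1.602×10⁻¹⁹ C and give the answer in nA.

54.4 nA

I_n = √(2qI·B)
2qI·B = 2 × 1.602×10⁻¹⁹ × 1.58×10⁻³ × 5.85×10⁶ = 2.96×10⁻¹⁵ A²
I_n = √(2.96×10⁻¹⁵) = 5.44×10⁻⁸ A = 54.4 nA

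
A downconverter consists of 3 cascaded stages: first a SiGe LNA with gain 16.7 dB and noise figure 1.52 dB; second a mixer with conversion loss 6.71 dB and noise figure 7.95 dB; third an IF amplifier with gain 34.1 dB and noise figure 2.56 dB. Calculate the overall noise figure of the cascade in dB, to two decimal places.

Convert to linear (a loss of L dB is a gain of −L dB): F_i = 10^(NF_i/10), G_i = 10^(G_i,dB/10)
  Stage 1: F_1 = 10^(1.52/10) = 1.419, G_1 = 10^(16.7/10) = 46.77
  Stage 2: F_2 = 10^(7.95/10) = 6.237, G_2 = 10^(−6.71/10) = 0.2133
  Stage 3: F_3 = 10^(2.56/10) = 1.803, G_3 = 10^(34.1/10) = 2570
Friis cascade:
  F = 1.419 + (6.237 − 1)/46.77 + (1.803 − 1)/9.977 = 1.612
NF = 10 log₁₀(1.612) = 2.07 dB

2.07 dB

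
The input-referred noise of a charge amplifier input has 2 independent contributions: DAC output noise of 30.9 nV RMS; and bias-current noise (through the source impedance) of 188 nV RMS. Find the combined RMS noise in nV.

191 nV

Uncorrelated sources add in power (mean-square): V_tot = √(ΣV_i²)
V_tot = √[(3.09×10⁻⁸)² + (1.88×10⁻⁷)²] = 1.91×10⁻⁷ V = 191 nV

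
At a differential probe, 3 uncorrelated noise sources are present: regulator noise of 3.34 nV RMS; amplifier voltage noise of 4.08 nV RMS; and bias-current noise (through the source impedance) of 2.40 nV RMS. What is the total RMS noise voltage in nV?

Uncorrelated sources add in power (mean-square): V_tot = √(ΣV_i²)
V_tot = √[(3.34×10⁻⁹)² + (4.08×10⁻⁹)² + (2.40×10⁻⁹)²] = 5.79×10⁻⁹ V = 5.79 nV

5.79 nV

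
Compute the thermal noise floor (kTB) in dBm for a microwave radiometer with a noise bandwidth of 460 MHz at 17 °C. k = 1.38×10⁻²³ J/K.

−87.3 dBm

T = 17 °C + 273.15 = 290.15 K
P_n = kTB = 1.38×10⁻²³ × 290.15 × 4.60×10⁸ = 1.84×10⁻¹² W
In dBm: 10 log₁₀(1.84×10⁻¹² / 10⁻³) = −87.3 dBm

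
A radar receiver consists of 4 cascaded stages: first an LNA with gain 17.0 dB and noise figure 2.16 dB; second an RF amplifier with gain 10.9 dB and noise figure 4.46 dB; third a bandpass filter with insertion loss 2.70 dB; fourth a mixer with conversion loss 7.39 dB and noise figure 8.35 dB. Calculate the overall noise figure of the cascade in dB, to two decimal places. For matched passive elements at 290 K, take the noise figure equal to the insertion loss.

2.30 dB

Convert to linear (a loss of L dB is a gain of −L dB): F_i = 10^(NF_i/10), G_i = 10^(G_i,dB/10)
  Stage 1: F_1 = 10^(2.16/10) = 1.644, G_1 = 10^(17.0/10) = 50.12
  Stage 2: F_2 = 10^(4.46/10) = 2.793, G_2 = 10^(10.9/10) = 12.30
  Stage 3: F_3 = 10^(2.70/10) = 1.862, G_3 = 10^(−2.70/10) = 0.5370
  Stage 4: F_4 = 10^(8.35/10) = 6.839, G_4 = 10^(−7.39/10) = 0.1824
Friis cascade:
  F = 1.644 + (2.793 − 1)/50.12 + (1.862 − 1)/616.6 + (6.839 − 1)/331.1 = 1.699
NF = 10 log₁₀(1.699) = 2.30 dB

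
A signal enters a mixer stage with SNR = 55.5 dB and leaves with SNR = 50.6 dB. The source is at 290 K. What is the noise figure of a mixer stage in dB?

4.9 dB

NF (dB) = SNR_in(dB) − SNR_out(dB) when the source is at T₀
NF = 55.5 − 50.6 = 4.9 dB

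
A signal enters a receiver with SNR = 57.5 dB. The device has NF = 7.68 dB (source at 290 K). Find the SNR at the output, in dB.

By definition F = SNR_in/SNR_out, so in dB: SNR_out = SNR_in − NF
SNR_out = 57.5 − 7.68 = 49.82 dB

49.82 dB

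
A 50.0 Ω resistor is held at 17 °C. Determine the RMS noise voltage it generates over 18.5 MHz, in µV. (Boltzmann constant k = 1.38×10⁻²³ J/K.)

3.85 µV

T = 17 °C + 273.15 = 290.15 K
V_n = √(4kTRB)
4kTRB = 4 × 1.38×10⁻²³ × 290.15 × 5.00×10¹ × 1.85×10⁷ = 1.48×10⁻¹¹ V²
V_n = √(1.48×10⁻¹¹) = 3.85×10⁻⁶ V = 3.85 µV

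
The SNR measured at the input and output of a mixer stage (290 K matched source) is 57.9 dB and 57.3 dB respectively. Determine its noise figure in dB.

0.6 dB

NF (dB) = SNR_in(dB) − SNR_out(dB) when the source is at T₀
NF = 57.9 − 57.3 = 0.6 dB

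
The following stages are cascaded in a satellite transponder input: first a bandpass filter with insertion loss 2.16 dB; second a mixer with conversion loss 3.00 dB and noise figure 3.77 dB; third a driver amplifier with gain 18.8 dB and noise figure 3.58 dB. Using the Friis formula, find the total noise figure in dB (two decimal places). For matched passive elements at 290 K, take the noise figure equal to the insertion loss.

9.09 dB

Convert to linear (a loss of L dB is a gain of −L dB): F_i = 10^(NF_i/10), G_i = 10^(G_i,dB/10)
  Stage 1: F_1 = 10^(2.16/10) = 1.644, G_1 = 10^(−2.16/10) = 0.6081
  Stage 2: F_2 = 10^(3.77/10) = 2.382, G_2 = 10^(−3.00/10) = 0.5012
  Stage 3: F_3 = 10^(3.58/10) = 2.280, G_3 = 10^(18.8/10) = 75.86
Friis cascade:
  F = 1.644 + (2.382 − 1)/0.6081 + (2.280 − 1)/0.3048 = 8.118
NF = 10 log₁₀(8.118) = 9.09 dB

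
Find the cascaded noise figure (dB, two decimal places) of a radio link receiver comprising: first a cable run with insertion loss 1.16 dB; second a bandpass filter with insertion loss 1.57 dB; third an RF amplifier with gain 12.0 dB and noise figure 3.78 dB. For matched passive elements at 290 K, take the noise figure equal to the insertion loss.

Convert to linear (a loss of L dB is a gain of −L dB): F_i = 10^(NF_i/10), G_i = 10^(G_i,dB/10)
  Stage 1: F_1 = 10^(1.16/10) = 1.306, G_1 = 10^(−1.16/10) = 0.7656
  Stage 2: F_2 = 10^(1.57/10) = 1.435, G_2 = 10^(−1.57/10) = 0.6966
  Stage 3: F_3 = 10^(3.78/10) = 2.388, G_3 = 10^(12.0/10) = 15.85
Friis cascade:
  F = 1.306 + (1.435 − 1)/0.7656 + (2.388 − 1)/0.5333 = 4.477
NF = 10 log₁₀(4.477) = 6.51 dB

6.51 dB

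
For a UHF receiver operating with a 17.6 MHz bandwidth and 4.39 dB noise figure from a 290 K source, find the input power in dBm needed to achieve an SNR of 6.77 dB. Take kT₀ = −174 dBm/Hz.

Sensitivity = −174 + 10 log₁₀(B) + NF + SNR_min
= −174 + 72.46 + 4.39 + 6.77
= −90.38 dBm → −90.4 dBm

−90.4 dBm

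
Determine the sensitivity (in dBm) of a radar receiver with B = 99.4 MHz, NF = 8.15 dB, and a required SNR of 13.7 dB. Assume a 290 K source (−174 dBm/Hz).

−72.2 dBm

Sensitivity = −174 + 10 log₁₀(B) + NF + SNR_min
= −174 + 79.97 + 8.15 + 13.7
= −72.18 dBm → −72.2 dBm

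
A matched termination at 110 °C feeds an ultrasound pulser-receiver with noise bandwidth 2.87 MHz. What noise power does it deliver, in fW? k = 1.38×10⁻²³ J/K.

15.2 fW

T = 110 °C + 273.15 = 383.15 K
P_n = kTB = 1.38×10⁻²³ × 383.15 × 2.87×10⁶ = 1.52×10⁻¹⁴ W = 15.2 fW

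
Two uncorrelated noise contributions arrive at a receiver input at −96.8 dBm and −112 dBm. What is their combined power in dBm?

Convert to linear, add, convert back:
P₁ = 2.09×10⁻¹³ W, P₂ = 6.31×10⁻¹⁵ W
P_tot = 2.15×10⁻¹³ W → 10 log₁₀(P_tot / 10⁻³) = −96.7 dBm

−96.7 dBm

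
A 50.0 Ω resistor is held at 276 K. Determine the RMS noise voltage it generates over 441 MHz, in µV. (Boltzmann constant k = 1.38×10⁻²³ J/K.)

18.3 µV

V_n = √(4kTRB)
4kTRB = 4 × 1.38×10⁻²³ × 276 × 5.00×10¹ × 4.41×10⁸ = 3.36×10⁻¹⁰ V²
V_n = √(3.36×10⁻¹⁰) = 1.83×10⁻⁵ V = 18.3 µV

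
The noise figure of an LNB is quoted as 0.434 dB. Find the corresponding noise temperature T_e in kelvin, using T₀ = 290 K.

30.5 K

F = 10^(0.434/10) = 1.1051
T_e = (F − 1)·T₀ = (1.1051 − 1) × 290 = 30.5 K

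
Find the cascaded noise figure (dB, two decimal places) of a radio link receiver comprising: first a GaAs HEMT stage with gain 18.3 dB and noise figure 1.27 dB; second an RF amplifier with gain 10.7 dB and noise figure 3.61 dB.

1.33 dB

Convert to linear (a loss of L dB is a gain of −L dB): F_i = 10^(NF_i/10), G_i = 10^(G_i,dB/10)
  Stage 1: F_1 = 10^(1.27/10) = 1.340, G_1 = 10^(18.3/10) = 67.61
  Stage 2: F_2 = 10^(3.61/10) = 2.296, G_2 = 10^(10.7/10) = 11.75
Friis cascade:
  F = 1.340 + (2.296 − 1)/67.61 = 1.359
NF = 10 log₁₀(1.359) = 1.33 dB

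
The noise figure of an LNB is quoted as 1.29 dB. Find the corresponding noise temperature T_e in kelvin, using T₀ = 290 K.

100 K

F = 10^(1.29/10) = 1.34586
T_e = (F − 1)·T₀ = (1.34586 − 1) × 290 = 100 K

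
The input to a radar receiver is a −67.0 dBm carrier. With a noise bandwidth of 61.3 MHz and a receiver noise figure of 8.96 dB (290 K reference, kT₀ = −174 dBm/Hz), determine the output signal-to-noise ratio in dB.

Noise floor: N = −174 + 10 log₁₀(B) + NF
10 log₁₀(6.13×10⁷) = 77.87 dB
N = −174 + 77.87 + 8.96 = −87.17 dBm
SNR = P_sig − N = −67.0 − (−87.17) = 20.17 dB → 20.2 dB

20.2 dB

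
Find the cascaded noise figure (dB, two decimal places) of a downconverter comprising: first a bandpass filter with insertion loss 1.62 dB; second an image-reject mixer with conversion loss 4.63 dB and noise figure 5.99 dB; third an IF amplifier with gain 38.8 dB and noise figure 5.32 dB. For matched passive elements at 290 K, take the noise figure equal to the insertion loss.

12.02 dB

Convert to linear (a loss of L dB is a gain of −L dB): F_i = 10^(NF_i/10), G_i = 10^(G_i,dB/10)
  Stage 1: F_1 = 10^(1.62/10) = 1.452, G_1 = 10^(−1.62/10) = 0.6887
  Stage 2: F_2 = 10^(5.99/10) = 3.972, G_2 = 10^(−4.63/10) = 0.3443
  Stage 3: F_3 = 10^(5.32/10) = 3.404, G_3 = 10^(38.8/10) = 7586
Friis cascade:
  F = 1.452 + (3.972 − 1)/0.6887 + (3.404 − 1)/0.2371 = 15.91
NF = 10 log₁₀(15.91) = 12.02 dB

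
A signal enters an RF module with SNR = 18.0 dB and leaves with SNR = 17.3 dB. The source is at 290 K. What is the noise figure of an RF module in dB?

NF (dB) = SNR_in(dB) − SNR_out(dB) when the source is at T₀
NF = 18.0 − 17.3 = 0.7 dB

0.7 dB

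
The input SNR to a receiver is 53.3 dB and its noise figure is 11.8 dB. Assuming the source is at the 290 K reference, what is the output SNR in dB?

By definition F = SNR_in/SNR_out, so in dB: SNR_out = SNR_in − NF
SNR_out = 53.3 − 11.8 = 41.5 dB

41.5 dB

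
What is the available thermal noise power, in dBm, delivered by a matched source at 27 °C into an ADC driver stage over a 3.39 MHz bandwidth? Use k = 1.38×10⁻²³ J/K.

T = 27 °C + 273.15 = 300.15 K
P_n = kTB = 1.38×10⁻²³ × 300.15 × 3.39×10⁶ = 1.40×10⁻¹⁴ W
In dBm: 10 log₁₀(1.40×10⁻¹⁴ / 10⁻³) = −108.5 dBm

−108.5 dBm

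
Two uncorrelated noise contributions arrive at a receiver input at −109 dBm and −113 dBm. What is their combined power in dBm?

Convert to linear, add, convert back:
P₁ = 1.26×10⁻¹⁴ W, P₂ = 5.01×10⁻¹⁵ W
P_tot = 1.76×10⁻¹⁴ W → 10 log₁₀(P_tot / 10⁻³) = −107.5 dBm

−107.5 dBm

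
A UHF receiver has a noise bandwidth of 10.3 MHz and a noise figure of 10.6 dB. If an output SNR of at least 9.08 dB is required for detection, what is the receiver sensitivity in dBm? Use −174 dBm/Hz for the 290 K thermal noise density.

Sensitivity = −174 + 10 log₁₀(B) + NF + SNR_min
= −174 + 70.13 + 10.6 + 9.08
= −84.19 dBm → −84.2 dBm

−84.2 dBm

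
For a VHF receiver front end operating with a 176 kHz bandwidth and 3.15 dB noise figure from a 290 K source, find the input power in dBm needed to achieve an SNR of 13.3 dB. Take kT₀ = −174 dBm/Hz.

Sensitivity = −174 + 10 log₁₀(B) + NF + SNR_min
= −174 + 52.46 + 3.15 + 13.3
= −105.09 dBm → −105.1 dBm

−105.1 dBm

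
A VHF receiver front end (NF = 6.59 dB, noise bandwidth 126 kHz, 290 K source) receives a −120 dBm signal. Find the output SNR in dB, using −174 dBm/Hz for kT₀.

−3.6 dB

Noise floor: N = −174 + 10 log₁₀(B) + NF
10 log₁₀(1.26×10⁵) = 51 dB
N = −174 + 51 + 6.59 = −116.41 dBm
SNR = P_sig − N = −120 − (−116.41) = −3.59 dB → −3.6 dB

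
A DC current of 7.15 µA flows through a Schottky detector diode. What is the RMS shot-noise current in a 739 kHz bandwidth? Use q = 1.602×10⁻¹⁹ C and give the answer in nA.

I_n = √(2qI·B)
2qI·B = 2 × 1.602×10⁻¹⁹ × 7.15×10⁻⁶ × 7.39×10⁵ = 1.69×10⁻¹⁸ A²
I_n = √(1.69×10⁻¹⁸) = 1.30×10⁻⁹ A = 1.30 nA

1.30 nA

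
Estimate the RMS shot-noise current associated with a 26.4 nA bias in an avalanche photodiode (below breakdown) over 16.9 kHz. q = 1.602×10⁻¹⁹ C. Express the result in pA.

I_n = √(2qI·B)
2qI·B = 2 × 1.602×10⁻¹⁹ × 2.64×10⁻⁸ × 1.69×10⁴ = 1.43×10⁻²² A²
I_n = √(1.43×10⁻²²) = 1.20×10⁻¹¹ A = 12.0 pA

12.0 pA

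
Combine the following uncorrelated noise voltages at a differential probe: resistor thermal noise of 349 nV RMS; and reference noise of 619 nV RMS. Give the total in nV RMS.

Uncorrelated sources add in power (mean-square): V_tot = √(ΣV_i²)
V_tot = √[(3.49×10⁻⁷)² + (6.19×10⁻⁷)²] = 7.11×10⁻⁷ V = 711 nV

711 nV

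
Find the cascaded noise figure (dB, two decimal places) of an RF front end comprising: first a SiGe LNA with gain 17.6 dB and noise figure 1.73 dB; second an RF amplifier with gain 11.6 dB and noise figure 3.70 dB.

1.80 dB

Convert to linear (a loss of L dB is a gain of −L dB): F_i = 10^(NF_i/10), G_i = 10^(G_i,dB/10)
  Stage 1: F_1 = 10^(1.73/10) = 1.489, G_1 = 10^(17.6/10) = 57.54
  Stage 2: F_2 = 10^(3.70/10) = 2.344, G_2 = 10^(11.6/10) = 14.45
Friis cascade:
  F = 1.489 + (2.344 − 1)/57.54 = 1.513
NF = 10 log₁₀(1.513) = 1.80 dB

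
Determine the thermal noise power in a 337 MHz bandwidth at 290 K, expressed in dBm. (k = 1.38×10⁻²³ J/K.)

−88.7 dBm

P_n = kTB = 1.38×10⁻²³ × 290 × 3.37×10⁸ = 1.35×10⁻¹² W
In dBm: 10 log₁₀(1.35×10⁻¹² / 10⁻³) = −88.7 dBm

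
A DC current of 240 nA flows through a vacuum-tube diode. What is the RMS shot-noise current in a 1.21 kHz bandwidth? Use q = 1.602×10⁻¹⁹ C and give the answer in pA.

I_n = √(2qI·B)
2qI·B = 2 × 1.602×10⁻¹⁹ × 2.40×10⁻⁷ × 1.21×10³ = 9.30×10⁻²³ A²
I_n = √(9.30×10⁻²³) = 9.65×10⁻¹² A = 9.65 pA

9.65 pA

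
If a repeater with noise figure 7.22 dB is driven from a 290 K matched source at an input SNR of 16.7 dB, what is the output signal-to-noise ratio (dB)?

9.48 dB

By definition F = SNR_in/SNR_out, so in dB: SNR_out = SNR_in − NF
SNR_out = 16.7 − 7.22 = 9.48 dB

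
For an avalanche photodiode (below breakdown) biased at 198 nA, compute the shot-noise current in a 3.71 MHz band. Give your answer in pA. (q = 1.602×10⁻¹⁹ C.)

485 pA

I_n = √(2qI·B)
2qI·B = 2 × 1.602×10⁻¹⁹ × 1.98×10⁻⁷ × 3.71×10⁶ = 2.35×10⁻¹⁹ A²
I_n = √(2.35×10⁻¹⁹) = 4.85×10⁻¹⁰ A = 485 pA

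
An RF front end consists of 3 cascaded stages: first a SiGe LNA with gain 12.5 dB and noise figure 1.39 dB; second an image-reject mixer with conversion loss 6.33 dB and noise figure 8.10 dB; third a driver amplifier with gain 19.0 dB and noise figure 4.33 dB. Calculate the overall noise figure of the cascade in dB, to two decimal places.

3.22 dB

Convert to linear (a loss of L dB is a gain of −L dB): F_i = 10^(NF_i/10), G_i = 10^(G_i,dB/10)
  Stage 1: F_1 = 10^(1.39/10) = 1.377, G_1 = 10^(12.5/10) = 17.78
  Stage 2: F_2 = 10^(8.10/10) = 6.457, G_2 = 10^(−6.33/10) = 0.2328
  Stage 3: F_3 = 10^(4.33/10) = 2.710, G_3 = 10^(19.0/10) = 79.43
Friis cascade:
  F = 1.377 + (6.457 − 1)/17.78 + (2.710 − 1)/4.140 = 2.097
NF = 10 log₁₀(2.097) = 3.22 dB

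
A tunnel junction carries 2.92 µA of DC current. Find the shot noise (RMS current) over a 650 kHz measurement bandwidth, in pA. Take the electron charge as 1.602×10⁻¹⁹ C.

I_n = √(2qI·B)
2qI·B = 2 × 1.602×10⁻¹⁹ × 2.92×10⁻⁶ × 6.50×10⁵ = 6.08×10⁻¹⁹ A²
I_n = √(6.08×10⁻¹⁹) = 7.80×10⁻¹⁰ A = 780 pA

780 pA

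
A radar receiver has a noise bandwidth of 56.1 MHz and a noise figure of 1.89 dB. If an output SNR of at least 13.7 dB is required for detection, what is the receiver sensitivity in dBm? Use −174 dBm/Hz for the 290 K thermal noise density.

Sensitivity = −174 + 10 log₁₀(B) + NF + SNR_min
= −174 + 77.49 + 1.89 + 13.7
= −80.92 dBm → −80.9 dBm

−80.9 dBm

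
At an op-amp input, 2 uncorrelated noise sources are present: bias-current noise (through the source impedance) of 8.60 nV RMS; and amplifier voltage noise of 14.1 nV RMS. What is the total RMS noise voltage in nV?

16.5 nV

Uncorrelated sources add in power (mean-square): V_tot = √(ΣV_i²)
V_tot = √[(8.60×10⁻⁹)² + (1.41×10⁻⁸)²] = 1.65×10⁻⁸ V = 16.5 nV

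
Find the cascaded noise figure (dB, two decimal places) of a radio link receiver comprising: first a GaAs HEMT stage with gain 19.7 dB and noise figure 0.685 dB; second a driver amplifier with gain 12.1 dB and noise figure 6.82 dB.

Convert to linear (a loss of L dB is a gain of −L dB): F_i = 10^(NF_i/10), G_i = 10^(G_i,dB/10)
  Stage 1: F_1 = 10^(0.685/10) = 1.171, G_1 = 10^(19.7/10) = 93.33
  Stage 2: F_2 = 10^(6.82/10) = 4.808, G_2 = 10^(12.1/10) = 16.22
Friis cascade:
  F = 1.171 + (4.808 − 1)/93.33 = 1.212
NF = 10 log₁₀(1.212) = 0.83 dB

0.83 dB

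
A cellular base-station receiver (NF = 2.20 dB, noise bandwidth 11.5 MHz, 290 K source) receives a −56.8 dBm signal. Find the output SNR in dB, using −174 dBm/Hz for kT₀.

Noise floor: N = −174 + 10 log₁₀(B) + NF
10 log₁₀(1.15×10⁷) = 70.61 dB
N = −174 + 70.61 + 2.20 = −101.19 dBm
SNR = P_sig − N = −56.8 − (−101.19) = 44.39 dB → 44.4 dB

44.4 dB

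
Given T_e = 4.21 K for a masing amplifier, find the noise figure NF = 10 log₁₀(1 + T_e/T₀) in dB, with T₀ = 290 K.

F = 1 + T_e/T₀ = 1 + 4.21/290 = 1.01452
NF = 10 log₁₀(1.01452) = 0.063 dB

0.063 dB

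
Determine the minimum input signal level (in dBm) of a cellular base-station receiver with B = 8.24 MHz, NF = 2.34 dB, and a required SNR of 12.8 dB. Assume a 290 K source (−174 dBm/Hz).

−89.7 dBm

Sensitivity = −174 + 10 log₁₀(B) + NF + SNR_min
= −174 + 69.16 + 2.34 + 12.8
= −89.70 dBm → −89.7 dBm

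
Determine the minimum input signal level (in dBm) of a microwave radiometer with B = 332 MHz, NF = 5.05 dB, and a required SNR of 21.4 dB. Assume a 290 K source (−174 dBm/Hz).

−62.3 dBm

Sensitivity = −174 + 10 log₁₀(B) + NF + SNR_min
= −174 + 85.21 + 5.05 + 21.4
= −62.34 dBm → −62.3 dBm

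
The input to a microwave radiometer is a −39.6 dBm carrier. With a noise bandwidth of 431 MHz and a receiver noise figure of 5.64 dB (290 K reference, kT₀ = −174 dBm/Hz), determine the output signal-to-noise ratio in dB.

Noise floor: N = −174 + 10 log₁₀(B) + NF
10 log₁₀(4.31×10⁸) = 86.34 dB
N = −174 + 86.34 + 5.64 = −82.02 dBm
SNR = P_sig − N = −39.6 − (−82.02) = 42.42 dB → 42.4 dB

42.4 dB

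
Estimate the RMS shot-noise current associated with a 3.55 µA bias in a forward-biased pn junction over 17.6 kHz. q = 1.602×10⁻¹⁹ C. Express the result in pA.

I_n = √(2qI·B)
2qI·B = 2 × 1.602×10⁻¹⁹ × 3.55×10⁻⁶ × 1.76×10⁴ = 2.00×10⁻²⁰ A²
I_n = √(2.00×10⁻²⁰) = 1.41×10⁻¹⁰ A = 141 pA

141 pA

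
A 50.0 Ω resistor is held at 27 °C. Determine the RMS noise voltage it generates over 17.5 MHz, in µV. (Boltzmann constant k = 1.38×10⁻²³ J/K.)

3.81 µV

T = 27 °C + 273.15 = 300.15 K
V_n = √(4kTRB)
4kTRB = 4 × 1.38×10⁻²³ × 300.15 × 5.00×10¹ × 1.75×10⁷ = 1.45×10⁻¹¹ V²
V_n = √(1.45×10⁻¹¹) = 3.81×10⁻⁶ V = 3.81 µV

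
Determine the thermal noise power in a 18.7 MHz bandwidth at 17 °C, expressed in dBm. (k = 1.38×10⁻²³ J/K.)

−101.3 dBm

T = 17 °C + 273.15 = 290.15 K
P_n = kTB = 1.38×10⁻²³ × 290.15 × 1.87×10⁷ = 7.49×10⁻¹⁴ W
In dBm: 10 log₁₀(7.49×10⁻¹⁴ / 10⁻³) = −101.3 dBm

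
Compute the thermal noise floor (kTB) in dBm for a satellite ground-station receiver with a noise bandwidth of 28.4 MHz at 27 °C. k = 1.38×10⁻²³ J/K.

−99.3 dBm

T = 27 °C + 273.15 = 300.15 K
P_n = kTB = 1.38×10⁻²³ × 300.15 × 2.84×10⁷ = 1.18×10⁻¹³ W
In dBm: 10 log₁₀(1.18×10⁻¹³ / 10⁻³) = −99.3 dBm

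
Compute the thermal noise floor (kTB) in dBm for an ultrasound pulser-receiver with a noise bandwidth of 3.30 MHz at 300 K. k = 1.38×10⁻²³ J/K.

P_n = kTB = 1.38×10⁻²³ × 300 × 3.30×10⁶ = 1.37×10⁻¹⁴ W
In dBm: 10 log₁₀(1.37×10⁻¹⁴ / 10⁻³) = −108.6 dBm

−108.6 dBm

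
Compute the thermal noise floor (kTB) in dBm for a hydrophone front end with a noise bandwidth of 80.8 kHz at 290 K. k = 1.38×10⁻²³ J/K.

−124.9 dBm

P_n = kTB = 1.38×10⁻²³ × 290 × 8.08×10⁴ = 3.23×10⁻¹⁶ W
In dBm: 10 log₁₀(3.23×10⁻¹⁶ / 10⁻³) = −124.9 dBm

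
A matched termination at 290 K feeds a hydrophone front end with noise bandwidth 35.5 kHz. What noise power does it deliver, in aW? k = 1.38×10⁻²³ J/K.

P_n = kTB = 1.38×10⁻²³ × 290 × 3.55×10⁴ = 1.42×10⁻¹⁶ W = 142 aW

142 aW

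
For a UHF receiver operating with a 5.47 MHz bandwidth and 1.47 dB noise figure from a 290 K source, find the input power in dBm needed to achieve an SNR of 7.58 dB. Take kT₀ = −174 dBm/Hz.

−97.6 dBm

Sensitivity = −174 + 10 log₁₀(B) + NF + SNR_min
= −174 + 67.38 + 1.47 + 7.58
= −97.57 dBm → −97.6 dBm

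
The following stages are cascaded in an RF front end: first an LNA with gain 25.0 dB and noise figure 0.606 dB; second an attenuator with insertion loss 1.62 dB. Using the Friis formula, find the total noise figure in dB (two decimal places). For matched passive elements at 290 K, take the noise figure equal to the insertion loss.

Convert to linear (a loss of L dB is a gain of −L dB): F_i = 10^(NF_i/10), G_i = 10^(G_i,dB/10)
  Stage 1: F_1 = 10^(0.606/10) = 1.150, G_1 = 10^(25.0/10) = 316.2
  Stage 2: F_2 = 10^(1.62/10) = 1.452, G_2 = 10^(−1.62/10) = 0.6887
Friis cascade:
  F = 1.150 + (1.452 − 1)/316.2 = 1.151
NF = 10 log₁₀(1.151) = 0.61 dB

0.61 dB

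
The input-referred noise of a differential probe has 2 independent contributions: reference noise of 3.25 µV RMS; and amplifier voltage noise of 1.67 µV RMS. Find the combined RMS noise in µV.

3.65 µV

Uncorrelated sources add in power (mean-square): V_tot = √(ΣV_i²)
V_tot = √[(3.25×10⁻⁶)² + (1.67×10⁻⁶)²] = 3.65×10⁻⁶ V = 3.65 µV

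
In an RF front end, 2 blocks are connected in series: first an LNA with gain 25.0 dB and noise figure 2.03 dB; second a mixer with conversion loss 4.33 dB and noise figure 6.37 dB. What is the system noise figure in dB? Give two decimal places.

2.06 dB

Convert to linear (a loss of L dB is a gain of −L dB): F_i = 10^(NF_i/10), G_i = 10^(G_i,dB/10)
  Stage 1: F_1 = 10^(2.03/10) = 1.596, G_1 = 10^(25.0/10) = 316.2
  Stage 2: F_2 = 10^(6.37/10) = 4.335, G_2 = 10^(−4.33/10) = 0.3690
Friis cascade:
  F = 1.596 + (4.335 − 1)/316.2 = 1.606
NF = 10 log₁₀(1.606) = 2.06 dB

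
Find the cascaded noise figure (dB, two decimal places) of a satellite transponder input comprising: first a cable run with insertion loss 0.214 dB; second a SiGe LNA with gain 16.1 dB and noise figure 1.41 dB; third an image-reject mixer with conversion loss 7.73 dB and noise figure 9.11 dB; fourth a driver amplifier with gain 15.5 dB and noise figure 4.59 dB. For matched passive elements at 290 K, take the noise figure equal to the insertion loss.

2.84 dB

Convert to linear (a loss of L dB is a gain of −L dB): F_i = 10^(NF_i/10), G_i = 10^(G_i,dB/10)
  Stage 1: F_1 = 10^(0.214/10) = 1.051, G_1 = 10^(−0.214/10) = 0.9519
  Stage 2: F_2 = 10^(1.41/10) = 1.384, G_2 = 10^(16.1/10) = 40.74
  Stage 3: F_3 = 10^(9.11/10) = 8.147, G_3 = 10^(−7.73/10) = 0.1687
  Stage 4: F_4 = 10^(4.59/10) = 2.877, G_4 = 10^(15.5/10) = 35.48
Friis cascade:
  F = 1.051 + (1.384 − 1)/0.9519 + (8.147 − 1)/38.78 + (2.877 − 1)/6.540 = 1.925
NF = 10 log₁₀(1.925) = 2.84 dB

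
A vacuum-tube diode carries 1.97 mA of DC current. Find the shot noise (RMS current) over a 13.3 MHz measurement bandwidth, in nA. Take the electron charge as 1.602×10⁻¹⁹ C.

91.6 nA

I_n = √(2qI·B)
2qI·B = 2 × 1.602×10⁻¹⁹ × 1.97×10⁻³ × 1.33×10⁷ = 8.39×10⁻¹⁵ A²
I_n = √(8.39×10⁻¹⁵) = 9.16×10⁻⁸ A = 91.6 nA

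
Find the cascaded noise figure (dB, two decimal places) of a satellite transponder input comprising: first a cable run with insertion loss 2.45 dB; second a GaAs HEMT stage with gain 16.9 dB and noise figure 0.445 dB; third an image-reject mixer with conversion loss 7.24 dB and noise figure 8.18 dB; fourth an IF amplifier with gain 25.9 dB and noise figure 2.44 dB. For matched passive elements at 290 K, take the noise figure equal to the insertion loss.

3.60 dB

Convert to linear (a loss of L dB is a gain of −L dB): F_i = 10^(NF_i/10), G_i = 10^(G_i,dB/10)
  Stage 1: F_1 = 10^(2.45/10) = 1.758, G_1 = 10^(−2.45/10) = 0.5689
  Stage 2: F_2 = 10^(0.445/10) = 1.108, G_2 = 10^(16.9/10) = 48.98
  Stage 3: F_3 = 10^(8.18/10) = 6.577, G_3 = 10^(−7.24/10) = 0.1888
  Stage 4: F_4 = 10^(2.44/10) = 1.754, G_4 = 10^(25.9/10) = 389.0
Friis cascade:
  F = 1.758 + (1.108 − 1)/0.5689 + (6.577 − 1)/27.86 + (1.754 − 1)/5.260 = 2.291
NF = 10 log₁₀(2.291) = 3.60 dB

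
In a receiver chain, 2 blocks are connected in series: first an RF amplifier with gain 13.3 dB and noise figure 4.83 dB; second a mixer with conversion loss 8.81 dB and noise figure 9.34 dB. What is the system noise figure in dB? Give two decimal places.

5.31 dB

Convert to linear (a loss of L dB is a gain of −L dB): F_i = 10^(NF_i/10), G_i = 10^(G_i,dB/10)
  Stage 1: F_1 = 10^(4.83/10) = 3.041, G_1 = 10^(13.3/10) = 21.38
  Stage 2: F_2 = 10^(9.34/10) = 8.590, G_2 = 10^(−8.81/10) = 0.1315
Friis cascade:
  F = 3.041 + (8.590 − 1)/21.38 = 3.396
NF = 10 log₁₀(3.396) = 5.31 dB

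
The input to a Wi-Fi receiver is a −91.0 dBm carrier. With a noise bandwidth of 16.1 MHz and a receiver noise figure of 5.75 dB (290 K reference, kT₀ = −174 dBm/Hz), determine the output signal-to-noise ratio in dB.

Noise floor: N = −174 + 10 log₁₀(B) + NF
10 log₁₀(1.61×10⁷) = 72.07 dB
N = −174 + 72.07 + 5.75 = −96.18 dBm
SNR = P_sig − N = −91.0 − (−96.18) = 5.18 dB → 5.2 dB

5.2 dB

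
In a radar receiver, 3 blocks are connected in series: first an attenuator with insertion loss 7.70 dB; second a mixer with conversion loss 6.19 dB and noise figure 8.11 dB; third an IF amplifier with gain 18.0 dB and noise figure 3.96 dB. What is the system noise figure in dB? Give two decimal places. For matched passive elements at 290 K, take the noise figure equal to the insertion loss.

Convert to linear (a loss of L dB is a gain of −L dB): F_i = 10^(NF_i/10), G_i = 10^(G_i,dB/10)
  Stage 1: F_1 = 10^(7.70/10) = 5.888, G_1 = 10^(−7.70/10) = 0.1698
  Stage 2: F_2 = 10^(8.11/10) = 6.471, G_2 = 10^(−6.19/10) = 0.2404
  Stage 3: F_3 = 10^(3.96/10) = 2.489, G_3 = 10^(18.0/10) = 63.10
Friis cascade:
  F = 5.888 + (6.471 − 1)/0.1698 + (2.489 − 1)/0.04083 = 74.57
NF = 10 log₁₀(74.57) = 18.73 dB

18.73 dB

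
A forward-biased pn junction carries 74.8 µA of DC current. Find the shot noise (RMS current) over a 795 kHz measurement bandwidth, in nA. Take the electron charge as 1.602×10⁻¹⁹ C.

I_n = √(2qI·B)
2qI·B = 2 × 1.602×10⁻¹⁹ × 7.48×10⁻⁵ × 7.95×10⁵ = 1.91×10⁻¹⁷ A²
I_n = √(1.91×10⁻¹⁷) = 4.36×10⁻⁹ A = 4.36 nA

4.36 nA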